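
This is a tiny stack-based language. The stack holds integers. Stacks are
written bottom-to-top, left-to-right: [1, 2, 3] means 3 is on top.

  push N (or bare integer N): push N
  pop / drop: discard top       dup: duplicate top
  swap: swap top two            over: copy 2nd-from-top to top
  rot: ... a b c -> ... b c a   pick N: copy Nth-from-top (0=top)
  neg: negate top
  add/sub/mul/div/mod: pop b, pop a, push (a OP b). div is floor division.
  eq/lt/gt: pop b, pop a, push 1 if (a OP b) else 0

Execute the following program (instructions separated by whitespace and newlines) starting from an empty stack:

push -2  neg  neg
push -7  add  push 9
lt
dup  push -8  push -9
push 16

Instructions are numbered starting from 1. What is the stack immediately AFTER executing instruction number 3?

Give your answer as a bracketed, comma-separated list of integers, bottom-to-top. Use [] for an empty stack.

Answer: [-2]

Derivation:
Step 1 ('push -2'): [-2]
Step 2 ('neg'): [2]
Step 3 ('neg'): [-2]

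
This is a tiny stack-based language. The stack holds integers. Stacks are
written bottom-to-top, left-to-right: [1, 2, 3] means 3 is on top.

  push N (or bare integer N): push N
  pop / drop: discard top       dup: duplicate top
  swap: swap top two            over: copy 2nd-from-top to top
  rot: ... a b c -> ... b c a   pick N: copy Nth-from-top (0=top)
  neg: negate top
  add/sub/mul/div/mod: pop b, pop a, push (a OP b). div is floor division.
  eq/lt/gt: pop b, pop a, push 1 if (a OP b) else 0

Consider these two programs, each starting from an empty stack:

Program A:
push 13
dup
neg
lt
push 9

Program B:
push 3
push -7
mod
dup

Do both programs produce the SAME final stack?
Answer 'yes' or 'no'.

Answer: no

Derivation:
Program A trace:
  After 'push 13': [13]
  After 'dup': [13, 13]
  After 'neg': [13, -13]
  After 'lt': [0]
  After 'push 9': [0, 9]
Program A final stack: [0, 9]

Program B trace:
  After 'push 3': [3]
  After 'push -7': [3, -7]
  After 'mod': [-4]
  After 'dup': [-4, -4]
Program B final stack: [-4, -4]
Same: no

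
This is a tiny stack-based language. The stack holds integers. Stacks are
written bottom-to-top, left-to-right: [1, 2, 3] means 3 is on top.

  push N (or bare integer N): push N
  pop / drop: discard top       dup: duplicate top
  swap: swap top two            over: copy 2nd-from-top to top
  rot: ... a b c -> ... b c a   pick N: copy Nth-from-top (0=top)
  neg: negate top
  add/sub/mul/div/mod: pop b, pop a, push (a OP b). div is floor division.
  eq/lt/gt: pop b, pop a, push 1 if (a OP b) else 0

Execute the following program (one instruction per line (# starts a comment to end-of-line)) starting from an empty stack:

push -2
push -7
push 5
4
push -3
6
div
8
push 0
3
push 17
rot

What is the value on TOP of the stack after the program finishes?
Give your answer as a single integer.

Answer: 0

Derivation:
After 'push -2': [-2]
After 'push -7': [-2, -7]
After 'push 5': [-2, -7, 5]
After 'push 4': [-2, -7, 5, 4]
After 'push -3': [-2, -7, 5, 4, -3]
After 'push 6': [-2, -7, 5, 4, -3, 6]
After 'div': [-2, -7, 5, 4, -1]
After 'push 8': [-2, -7, 5, 4, -1, 8]
After 'push 0': [-2, -7, 5, 4, -1, 8, 0]
After 'push 3': [-2, -7, 5, 4, -1, 8, 0, 3]
After 'push 17': [-2, -7, 5, 4, -1, 8, 0, 3, 17]
After 'rot': [-2, -7, 5, 4, -1, 8, 3, 17, 0]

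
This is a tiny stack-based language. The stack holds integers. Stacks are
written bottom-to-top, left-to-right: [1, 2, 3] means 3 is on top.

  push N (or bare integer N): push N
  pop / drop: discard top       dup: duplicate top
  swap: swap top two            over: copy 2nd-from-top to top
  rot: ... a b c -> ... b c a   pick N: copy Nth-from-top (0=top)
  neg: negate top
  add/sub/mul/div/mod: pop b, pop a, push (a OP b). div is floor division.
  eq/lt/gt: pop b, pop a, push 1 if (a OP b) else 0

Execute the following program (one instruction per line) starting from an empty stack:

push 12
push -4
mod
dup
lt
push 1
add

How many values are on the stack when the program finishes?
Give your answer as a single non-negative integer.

After 'push 12': stack = [12] (depth 1)
After 'push -4': stack = [12, -4] (depth 2)
After 'mod': stack = [0] (depth 1)
After 'dup': stack = [0, 0] (depth 2)
After 'lt': stack = [0] (depth 1)
After 'push 1': stack = [0, 1] (depth 2)
After 'add': stack = [1] (depth 1)

Answer: 1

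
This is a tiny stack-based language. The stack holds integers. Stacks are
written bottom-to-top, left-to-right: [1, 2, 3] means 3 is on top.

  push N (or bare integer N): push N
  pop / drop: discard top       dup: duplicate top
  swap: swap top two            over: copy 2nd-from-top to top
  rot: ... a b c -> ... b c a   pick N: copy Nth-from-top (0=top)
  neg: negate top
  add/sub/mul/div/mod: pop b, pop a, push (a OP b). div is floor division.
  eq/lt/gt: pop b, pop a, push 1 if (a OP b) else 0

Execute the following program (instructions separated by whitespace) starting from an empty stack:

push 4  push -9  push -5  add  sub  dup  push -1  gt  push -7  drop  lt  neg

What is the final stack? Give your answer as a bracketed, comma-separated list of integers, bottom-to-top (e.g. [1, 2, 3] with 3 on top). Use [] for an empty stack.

After 'push 4': [4]
After 'push -9': [4, -9]
After 'push -5': [4, -9, -5]
After 'add': [4, -14]
After 'sub': [18]
After 'dup': [18, 18]
After 'push -1': [18, 18, -1]
After 'gt': [18, 1]
After 'push -7': [18, 1, -7]
After 'drop': [18, 1]
After 'lt': [0]
After 'neg': [0]

Answer: [0]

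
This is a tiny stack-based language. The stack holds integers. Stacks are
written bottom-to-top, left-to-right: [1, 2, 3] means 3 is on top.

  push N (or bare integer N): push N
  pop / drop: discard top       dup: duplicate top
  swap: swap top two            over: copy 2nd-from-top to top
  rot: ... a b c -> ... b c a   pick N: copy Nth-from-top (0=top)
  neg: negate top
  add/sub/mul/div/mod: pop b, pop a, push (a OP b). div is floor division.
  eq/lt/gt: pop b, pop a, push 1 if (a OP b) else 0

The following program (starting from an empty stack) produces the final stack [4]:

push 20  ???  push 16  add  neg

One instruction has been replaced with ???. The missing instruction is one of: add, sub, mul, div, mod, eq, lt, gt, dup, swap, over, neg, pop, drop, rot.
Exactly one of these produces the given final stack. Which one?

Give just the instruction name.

Answer: neg

Derivation:
Stack before ???: [20]
Stack after ???:  [-20]
The instruction that transforms [20] -> [-20] is: neg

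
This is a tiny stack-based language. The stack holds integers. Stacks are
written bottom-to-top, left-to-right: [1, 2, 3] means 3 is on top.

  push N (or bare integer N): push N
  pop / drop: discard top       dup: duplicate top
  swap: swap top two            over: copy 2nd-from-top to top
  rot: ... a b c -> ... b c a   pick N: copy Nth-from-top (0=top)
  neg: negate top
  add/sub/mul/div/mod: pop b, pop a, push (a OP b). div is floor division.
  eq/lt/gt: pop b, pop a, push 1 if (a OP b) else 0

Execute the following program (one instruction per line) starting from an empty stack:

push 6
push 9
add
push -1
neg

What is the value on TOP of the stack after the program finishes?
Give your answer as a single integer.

Answer: 1

Derivation:
After 'push 6': [6]
After 'push 9': [6, 9]
After 'add': [15]
After 'push -1': [15, -1]
After 'neg': [15, 1]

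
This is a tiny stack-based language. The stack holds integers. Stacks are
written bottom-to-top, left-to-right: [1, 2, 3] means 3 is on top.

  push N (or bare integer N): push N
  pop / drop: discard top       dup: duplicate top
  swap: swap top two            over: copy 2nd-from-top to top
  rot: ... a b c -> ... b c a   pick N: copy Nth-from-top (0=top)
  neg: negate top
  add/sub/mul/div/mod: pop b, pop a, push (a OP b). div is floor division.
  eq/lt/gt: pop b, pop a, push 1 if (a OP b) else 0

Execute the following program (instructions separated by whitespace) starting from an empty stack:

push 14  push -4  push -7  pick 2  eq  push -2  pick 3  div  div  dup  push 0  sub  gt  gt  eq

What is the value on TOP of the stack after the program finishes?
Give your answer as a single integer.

Answer: 0

Derivation:
After 'push 14': [14]
After 'push -4': [14, -4]
After 'push -7': [14, -4, -7]
After 'pick 2': [14, -4, -7, 14]
After 'eq': [14, -4, 0]
After 'push -2': [14, -4, 0, -2]
After 'pick 3': [14, -4, 0, -2, 14]
After 'div': [14, -4, 0, -1]
After 'div': [14, -4, 0]
After 'dup': [14, -4, 0, 0]
After 'push 0': [14, -4, 0, 0, 0]
After 'sub': [14, -4, 0, 0]
After 'gt': [14, -4, 0]
After 'gt': [14, 0]
After 'eq': [0]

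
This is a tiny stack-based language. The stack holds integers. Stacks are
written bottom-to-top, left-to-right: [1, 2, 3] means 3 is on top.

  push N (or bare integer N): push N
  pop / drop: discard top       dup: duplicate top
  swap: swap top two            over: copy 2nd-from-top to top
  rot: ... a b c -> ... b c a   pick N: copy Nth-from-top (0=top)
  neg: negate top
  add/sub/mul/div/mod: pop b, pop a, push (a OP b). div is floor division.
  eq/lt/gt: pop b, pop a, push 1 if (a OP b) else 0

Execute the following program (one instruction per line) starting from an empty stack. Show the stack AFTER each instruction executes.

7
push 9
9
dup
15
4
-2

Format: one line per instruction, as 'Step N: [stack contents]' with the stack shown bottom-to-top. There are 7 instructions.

Step 1: [7]
Step 2: [7, 9]
Step 3: [7, 9, 9]
Step 4: [7, 9, 9, 9]
Step 5: [7, 9, 9, 9, 15]
Step 6: [7, 9, 9, 9, 15, 4]
Step 7: [7, 9, 9, 9, 15, 4, -2]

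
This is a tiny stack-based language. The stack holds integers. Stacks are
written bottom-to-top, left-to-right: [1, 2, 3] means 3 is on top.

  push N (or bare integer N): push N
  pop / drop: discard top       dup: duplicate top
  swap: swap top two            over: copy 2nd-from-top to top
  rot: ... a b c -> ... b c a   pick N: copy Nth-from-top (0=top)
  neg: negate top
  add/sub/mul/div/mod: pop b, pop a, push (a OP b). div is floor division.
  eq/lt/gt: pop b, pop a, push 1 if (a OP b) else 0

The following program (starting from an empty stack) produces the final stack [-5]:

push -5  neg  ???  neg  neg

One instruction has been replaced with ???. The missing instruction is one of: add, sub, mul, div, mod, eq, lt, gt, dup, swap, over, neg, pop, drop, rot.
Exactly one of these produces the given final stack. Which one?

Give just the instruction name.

Answer: neg

Derivation:
Stack before ???: [5]
Stack after ???:  [-5]
The instruction that transforms [5] -> [-5] is: neg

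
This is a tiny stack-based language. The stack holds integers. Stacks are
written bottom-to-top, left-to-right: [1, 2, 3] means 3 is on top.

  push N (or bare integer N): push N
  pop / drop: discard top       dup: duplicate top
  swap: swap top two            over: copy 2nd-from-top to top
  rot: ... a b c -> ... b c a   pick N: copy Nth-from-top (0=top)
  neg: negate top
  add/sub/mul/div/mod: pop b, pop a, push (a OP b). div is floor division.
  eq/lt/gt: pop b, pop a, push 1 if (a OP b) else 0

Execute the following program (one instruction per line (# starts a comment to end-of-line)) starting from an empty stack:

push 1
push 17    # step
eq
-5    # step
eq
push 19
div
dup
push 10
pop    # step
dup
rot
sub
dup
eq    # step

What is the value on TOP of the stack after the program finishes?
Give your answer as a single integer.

Answer: 1

Derivation:
After 'push 1': [1]
After 'push 17': [1, 17]
After 'eq': [0]
After 'push -5': [0, -5]
After 'eq': [0]
After 'push 19': [0, 19]
After 'div': [0]
After 'dup': [0, 0]
After 'push 10': [0, 0, 10]
After 'pop': [0, 0]
After 'dup': [0, 0, 0]
After 'rot': [0, 0, 0]
After 'sub': [0, 0]
After 'dup': [0, 0, 0]
After 'eq': [0, 1]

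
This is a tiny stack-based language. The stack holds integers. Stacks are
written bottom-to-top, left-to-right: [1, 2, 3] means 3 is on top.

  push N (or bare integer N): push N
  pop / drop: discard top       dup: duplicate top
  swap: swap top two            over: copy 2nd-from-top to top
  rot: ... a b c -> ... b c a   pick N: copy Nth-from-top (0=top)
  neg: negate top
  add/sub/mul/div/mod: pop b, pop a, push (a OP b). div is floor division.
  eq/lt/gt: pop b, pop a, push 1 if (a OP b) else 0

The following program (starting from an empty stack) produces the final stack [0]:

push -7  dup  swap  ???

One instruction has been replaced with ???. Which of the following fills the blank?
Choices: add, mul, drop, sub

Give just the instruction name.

Stack before ???: [-7, -7]
Stack after ???:  [0]
Checking each choice:
  add: produces [-14]
  mul: produces [49]
  drop: produces [-7]
  sub: MATCH


Answer: sub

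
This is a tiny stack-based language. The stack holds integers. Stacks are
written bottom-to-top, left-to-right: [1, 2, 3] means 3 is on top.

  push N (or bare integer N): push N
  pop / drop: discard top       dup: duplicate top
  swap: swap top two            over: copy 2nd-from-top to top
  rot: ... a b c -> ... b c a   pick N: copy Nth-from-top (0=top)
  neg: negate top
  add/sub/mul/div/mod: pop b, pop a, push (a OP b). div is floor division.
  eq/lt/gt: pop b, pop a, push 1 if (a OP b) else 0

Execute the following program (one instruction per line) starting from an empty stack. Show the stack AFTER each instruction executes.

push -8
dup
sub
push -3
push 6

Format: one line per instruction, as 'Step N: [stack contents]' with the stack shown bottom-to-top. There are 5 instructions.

Step 1: [-8]
Step 2: [-8, -8]
Step 3: [0]
Step 4: [0, -3]
Step 5: [0, -3, 6]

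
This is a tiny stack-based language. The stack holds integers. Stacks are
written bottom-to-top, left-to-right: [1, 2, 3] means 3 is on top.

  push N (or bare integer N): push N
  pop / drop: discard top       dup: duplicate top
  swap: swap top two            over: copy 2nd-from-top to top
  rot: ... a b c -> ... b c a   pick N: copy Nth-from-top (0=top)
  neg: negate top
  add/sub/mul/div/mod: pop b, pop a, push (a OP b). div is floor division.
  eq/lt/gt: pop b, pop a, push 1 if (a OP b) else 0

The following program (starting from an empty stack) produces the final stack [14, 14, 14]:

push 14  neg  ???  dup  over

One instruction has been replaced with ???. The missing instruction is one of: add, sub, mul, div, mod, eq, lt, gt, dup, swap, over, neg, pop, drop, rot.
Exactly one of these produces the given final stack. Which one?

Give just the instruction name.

Answer: neg

Derivation:
Stack before ???: [-14]
Stack after ???:  [14]
The instruction that transforms [-14] -> [14] is: neg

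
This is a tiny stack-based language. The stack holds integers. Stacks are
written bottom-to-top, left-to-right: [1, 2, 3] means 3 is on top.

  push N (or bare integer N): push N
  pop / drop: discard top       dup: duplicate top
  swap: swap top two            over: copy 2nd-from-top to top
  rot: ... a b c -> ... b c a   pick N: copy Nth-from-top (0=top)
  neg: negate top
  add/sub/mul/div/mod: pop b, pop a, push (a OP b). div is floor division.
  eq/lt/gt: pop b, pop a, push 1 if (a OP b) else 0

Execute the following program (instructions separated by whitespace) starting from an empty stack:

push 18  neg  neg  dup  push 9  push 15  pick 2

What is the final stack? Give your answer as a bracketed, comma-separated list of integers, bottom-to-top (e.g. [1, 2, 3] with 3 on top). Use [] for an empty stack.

Answer: [18, 18, 9, 15, 18]

Derivation:
After 'push 18': [18]
After 'neg': [-18]
After 'neg': [18]
After 'dup': [18, 18]
After 'push 9': [18, 18, 9]
After 'push 15': [18, 18, 9, 15]
After 'pick 2': [18, 18, 9, 15, 18]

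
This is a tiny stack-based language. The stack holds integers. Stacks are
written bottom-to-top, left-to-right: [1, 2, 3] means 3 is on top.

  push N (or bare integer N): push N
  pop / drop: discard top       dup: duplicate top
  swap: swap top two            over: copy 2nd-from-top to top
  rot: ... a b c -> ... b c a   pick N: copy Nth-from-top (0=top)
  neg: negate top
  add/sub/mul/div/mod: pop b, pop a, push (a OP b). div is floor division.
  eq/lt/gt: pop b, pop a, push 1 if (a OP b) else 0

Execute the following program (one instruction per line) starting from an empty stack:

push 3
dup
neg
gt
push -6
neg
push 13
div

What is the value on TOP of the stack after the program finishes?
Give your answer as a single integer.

After 'push 3': [3]
After 'dup': [3, 3]
After 'neg': [3, -3]
After 'gt': [1]
After 'push -6': [1, -6]
After 'neg': [1, 6]
After 'push 13': [1, 6, 13]
After 'div': [1, 0]

Answer: 0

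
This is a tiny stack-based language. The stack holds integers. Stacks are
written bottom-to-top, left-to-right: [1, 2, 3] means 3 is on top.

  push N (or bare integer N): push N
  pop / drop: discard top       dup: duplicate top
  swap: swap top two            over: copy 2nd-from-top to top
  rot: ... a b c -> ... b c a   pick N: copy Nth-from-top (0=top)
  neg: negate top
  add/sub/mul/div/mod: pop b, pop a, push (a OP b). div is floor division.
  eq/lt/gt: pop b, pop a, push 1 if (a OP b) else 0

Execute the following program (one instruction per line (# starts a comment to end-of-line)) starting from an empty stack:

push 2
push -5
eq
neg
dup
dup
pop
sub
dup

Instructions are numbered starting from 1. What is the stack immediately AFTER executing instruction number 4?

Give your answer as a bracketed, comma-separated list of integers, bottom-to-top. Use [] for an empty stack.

Answer: [0]

Derivation:
Step 1 ('push 2'): [2]
Step 2 ('push -5'): [2, -5]
Step 3 ('eq'): [0]
Step 4 ('neg'): [0]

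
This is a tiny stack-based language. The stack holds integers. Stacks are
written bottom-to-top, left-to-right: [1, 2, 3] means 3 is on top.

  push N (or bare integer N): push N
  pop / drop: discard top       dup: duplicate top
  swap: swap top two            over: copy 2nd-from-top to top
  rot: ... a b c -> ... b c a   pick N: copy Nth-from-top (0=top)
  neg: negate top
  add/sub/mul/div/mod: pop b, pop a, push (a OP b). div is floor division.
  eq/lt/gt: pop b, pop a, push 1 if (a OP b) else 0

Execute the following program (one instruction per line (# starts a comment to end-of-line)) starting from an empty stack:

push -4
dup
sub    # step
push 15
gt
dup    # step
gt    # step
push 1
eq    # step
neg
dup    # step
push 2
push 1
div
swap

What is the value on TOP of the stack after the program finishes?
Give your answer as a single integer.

Answer: 0

Derivation:
After 'push -4': [-4]
After 'dup': [-4, -4]
After 'sub': [0]
After 'push 15': [0, 15]
After 'gt': [0]
After 'dup': [0, 0]
After 'gt': [0]
After 'push 1': [0, 1]
After 'eq': [0]
After 'neg': [0]
After 'dup': [0, 0]
After 'push 2': [0, 0, 2]
After 'push 1': [0, 0, 2, 1]
After 'div': [0, 0, 2]
After 'swap': [0, 2, 0]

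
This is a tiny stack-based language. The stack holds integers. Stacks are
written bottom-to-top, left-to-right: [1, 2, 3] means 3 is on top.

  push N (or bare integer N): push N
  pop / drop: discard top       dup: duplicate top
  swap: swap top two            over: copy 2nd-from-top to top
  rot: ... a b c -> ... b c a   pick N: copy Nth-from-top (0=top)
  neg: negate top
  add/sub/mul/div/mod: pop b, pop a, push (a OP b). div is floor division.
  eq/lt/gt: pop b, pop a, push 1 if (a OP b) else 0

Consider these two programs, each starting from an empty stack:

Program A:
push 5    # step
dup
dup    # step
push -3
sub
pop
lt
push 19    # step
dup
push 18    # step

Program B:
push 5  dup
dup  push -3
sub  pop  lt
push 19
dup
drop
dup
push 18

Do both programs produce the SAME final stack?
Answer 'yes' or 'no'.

Answer: yes

Derivation:
Program A trace:
  After 'push 5': [5]
  After 'dup': [5, 5]
  After 'dup': [5, 5, 5]
  After 'push -3': [5, 5, 5, -3]
  After 'sub': [5, 5, 8]
  After 'pop': [5, 5]
  After 'lt': [0]
  After 'push 19': [0, 19]
  After 'dup': [0, 19, 19]
  After 'push 18': [0, 19, 19, 18]
Program A final stack: [0, 19, 19, 18]

Program B trace:
  After 'push 5': [5]
  After 'dup': [5, 5]
  After 'dup': [5, 5, 5]
  After 'push -3': [5, 5, 5, -3]
  After 'sub': [5, 5, 8]
  After 'pop': [5, 5]
  After 'lt': [0]
  After 'push 19': [0, 19]
  After 'dup': [0, 19, 19]
  After 'drop': [0, 19]
  After 'dup': [0, 19, 19]
  After 'push 18': [0, 19, 19, 18]
Program B final stack: [0, 19, 19, 18]
Same: yes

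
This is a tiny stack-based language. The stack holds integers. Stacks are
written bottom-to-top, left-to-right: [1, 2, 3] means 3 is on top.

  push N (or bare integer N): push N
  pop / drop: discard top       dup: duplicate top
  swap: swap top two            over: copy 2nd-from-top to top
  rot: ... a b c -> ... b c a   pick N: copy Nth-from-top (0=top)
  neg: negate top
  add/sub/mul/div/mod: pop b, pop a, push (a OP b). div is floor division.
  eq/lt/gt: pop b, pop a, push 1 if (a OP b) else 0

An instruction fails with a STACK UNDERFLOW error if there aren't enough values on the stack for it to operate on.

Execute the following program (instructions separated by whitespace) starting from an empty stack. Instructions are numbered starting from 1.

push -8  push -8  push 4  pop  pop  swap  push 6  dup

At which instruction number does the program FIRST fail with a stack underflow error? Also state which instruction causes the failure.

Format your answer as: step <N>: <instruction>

Answer: step 6: swap

Derivation:
Step 1 ('push -8'): stack = [-8], depth = 1
Step 2 ('push -8'): stack = [-8, -8], depth = 2
Step 3 ('push 4'): stack = [-8, -8, 4], depth = 3
Step 4 ('pop'): stack = [-8, -8], depth = 2
Step 5 ('pop'): stack = [-8], depth = 1
Step 6 ('swap'): needs 2 value(s) but depth is 1 — STACK UNDERFLOW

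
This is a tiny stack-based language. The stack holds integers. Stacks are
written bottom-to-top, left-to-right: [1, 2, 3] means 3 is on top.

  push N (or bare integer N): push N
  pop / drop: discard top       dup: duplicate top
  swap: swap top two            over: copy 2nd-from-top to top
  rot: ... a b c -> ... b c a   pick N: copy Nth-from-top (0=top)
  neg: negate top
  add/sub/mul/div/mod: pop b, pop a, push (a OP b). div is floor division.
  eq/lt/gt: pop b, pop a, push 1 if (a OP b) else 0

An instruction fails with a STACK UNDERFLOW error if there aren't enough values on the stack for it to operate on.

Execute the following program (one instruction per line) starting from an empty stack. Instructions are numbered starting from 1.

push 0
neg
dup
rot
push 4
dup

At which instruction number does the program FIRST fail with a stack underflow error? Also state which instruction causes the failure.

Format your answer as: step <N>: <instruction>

Step 1 ('push 0'): stack = [0], depth = 1
Step 2 ('neg'): stack = [0], depth = 1
Step 3 ('dup'): stack = [0, 0], depth = 2
Step 4 ('rot'): needs 3 value(s) but depth is 2 — STACK UNDERFLOW

Answer: step 4: rot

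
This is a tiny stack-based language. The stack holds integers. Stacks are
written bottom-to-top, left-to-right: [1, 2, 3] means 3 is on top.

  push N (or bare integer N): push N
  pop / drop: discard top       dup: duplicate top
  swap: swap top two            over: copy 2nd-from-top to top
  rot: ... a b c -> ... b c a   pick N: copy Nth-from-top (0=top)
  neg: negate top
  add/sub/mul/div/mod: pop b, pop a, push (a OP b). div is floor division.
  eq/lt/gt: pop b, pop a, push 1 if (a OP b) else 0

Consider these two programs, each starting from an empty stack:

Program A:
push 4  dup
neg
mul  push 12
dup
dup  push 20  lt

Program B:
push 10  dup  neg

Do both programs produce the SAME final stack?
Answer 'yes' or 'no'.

Program A trace:
  After 'push 4': [4]
  After 'dup': [4, 4]
  After 'neg': [4, -4]
  After 'mul': [-16]
  After 'push 12': [-16, 12]
  After 'dup': [-16, 12, 12]
  After 'dup': [-16, 12, 12, 12]
  After 'push 20': [-16, 12, 12, 12, 20]
  After 'lt': [-16, 12, 12, 1]
Program A final stack: [-16, 12, 12, 1]

Program B trace:
  After 'push 10': [10]
  After 'dup': [10, 10]
  After 'neg': [10, -10]
Program B final stack: [10, -10]
Same: no

Answer: no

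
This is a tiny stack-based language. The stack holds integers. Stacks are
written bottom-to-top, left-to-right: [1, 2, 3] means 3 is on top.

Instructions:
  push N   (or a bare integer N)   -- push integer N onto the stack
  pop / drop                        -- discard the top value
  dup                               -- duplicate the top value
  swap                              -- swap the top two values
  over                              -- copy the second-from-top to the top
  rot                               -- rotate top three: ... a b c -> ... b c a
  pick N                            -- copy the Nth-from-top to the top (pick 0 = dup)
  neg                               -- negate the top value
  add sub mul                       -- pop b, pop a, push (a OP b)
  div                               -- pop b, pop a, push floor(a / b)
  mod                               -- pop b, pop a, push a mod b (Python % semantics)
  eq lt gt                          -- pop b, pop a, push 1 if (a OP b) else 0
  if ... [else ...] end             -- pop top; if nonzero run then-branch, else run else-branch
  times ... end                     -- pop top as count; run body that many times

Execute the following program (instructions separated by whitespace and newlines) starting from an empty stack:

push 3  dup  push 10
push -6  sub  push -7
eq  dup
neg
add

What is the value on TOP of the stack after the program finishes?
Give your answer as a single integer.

After 'push 3': [3]
After 'dup': [3, 3]
After 'push 10': [3, 3, 10]
After 'push -6': [3, 3, 10, -6]
After 'sub': [3, 3, 16]
After 'push -7': [3, 3, 16, -7]
After 'eq': [3, 3, 0]
After 'dup': [3, 3, 0, 0]
After 'neg': [3, 3, 0, 0]
After 'add': [3, 3, 0]

Answer: 0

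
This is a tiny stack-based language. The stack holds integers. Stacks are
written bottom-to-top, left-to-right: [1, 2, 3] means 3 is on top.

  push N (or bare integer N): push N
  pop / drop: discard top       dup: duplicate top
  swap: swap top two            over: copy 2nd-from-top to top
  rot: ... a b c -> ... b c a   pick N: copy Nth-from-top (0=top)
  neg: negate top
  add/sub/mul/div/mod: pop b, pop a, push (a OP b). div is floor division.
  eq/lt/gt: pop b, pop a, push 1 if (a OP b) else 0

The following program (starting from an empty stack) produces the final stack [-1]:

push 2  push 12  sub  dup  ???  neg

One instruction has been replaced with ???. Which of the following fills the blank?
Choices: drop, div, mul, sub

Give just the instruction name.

Stack before ???: [-10, -10]
Stack after ???:  [1]
Checking each choice:
  drop: produces [10]
  div: MATCH
  mul: produces [-100]
  sub: produces [0]


Answer: div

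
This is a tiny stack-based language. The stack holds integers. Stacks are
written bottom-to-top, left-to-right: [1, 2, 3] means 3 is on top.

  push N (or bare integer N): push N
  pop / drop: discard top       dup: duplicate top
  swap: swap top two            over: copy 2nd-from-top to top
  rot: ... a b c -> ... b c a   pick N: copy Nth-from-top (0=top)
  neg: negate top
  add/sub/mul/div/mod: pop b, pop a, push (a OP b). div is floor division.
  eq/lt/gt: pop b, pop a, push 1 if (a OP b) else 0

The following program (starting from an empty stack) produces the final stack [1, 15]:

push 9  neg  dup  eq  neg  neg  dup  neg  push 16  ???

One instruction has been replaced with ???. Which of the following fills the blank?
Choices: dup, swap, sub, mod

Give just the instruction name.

Answer: mod

Derivation:
Stack before ???: [1, -1, 16]
Stack after ???:  [1, 15]
Checking each choice:
  dup: produces [1, -1, 16, 16]
  swap: produces [1, 16, -1]
  sub: produces [1, -17]
  mod: MATCH


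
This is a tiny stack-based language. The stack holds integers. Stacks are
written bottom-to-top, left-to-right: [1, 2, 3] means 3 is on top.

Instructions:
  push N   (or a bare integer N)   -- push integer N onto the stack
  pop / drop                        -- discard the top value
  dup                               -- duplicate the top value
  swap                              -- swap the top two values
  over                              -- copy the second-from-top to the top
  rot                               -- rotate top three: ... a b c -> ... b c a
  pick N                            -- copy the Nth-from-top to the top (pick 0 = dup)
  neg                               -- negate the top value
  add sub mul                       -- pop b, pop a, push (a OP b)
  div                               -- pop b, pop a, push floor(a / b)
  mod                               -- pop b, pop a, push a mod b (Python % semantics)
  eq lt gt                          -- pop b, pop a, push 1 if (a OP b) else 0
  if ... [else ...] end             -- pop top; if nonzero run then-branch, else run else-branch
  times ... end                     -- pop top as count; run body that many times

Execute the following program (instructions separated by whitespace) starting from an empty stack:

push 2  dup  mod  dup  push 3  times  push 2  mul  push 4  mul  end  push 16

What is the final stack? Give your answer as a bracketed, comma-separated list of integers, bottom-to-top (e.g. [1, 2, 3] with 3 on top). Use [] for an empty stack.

Answer: [0, 0, 16]

Derivation:
After 'push 2': [2]
After 'dup': [2, 2]
After 'mod': [0]
After 'dup': [0, 0]
After 'push 3': [0, 0, 3]
After 'times': [0, 0]
After 'push 2': [0, 0, 2]
After 'mul': [0, 0]
After 'push 4': [0, 0, 4]
After 'mul': [0, 0]
After 'push 2': [0, 0, 2]
After 'mul': [0, 0]
After 'push 4': [0, 0, 4]
After 'mul': [0, 0]
After 'push 2': [0, 0, 2]
After 'mul': [0, 0]
After 'push 4': [0, 0, 4]
After 'mul': [0, 0]
After 'push 16': [0, 0, 16]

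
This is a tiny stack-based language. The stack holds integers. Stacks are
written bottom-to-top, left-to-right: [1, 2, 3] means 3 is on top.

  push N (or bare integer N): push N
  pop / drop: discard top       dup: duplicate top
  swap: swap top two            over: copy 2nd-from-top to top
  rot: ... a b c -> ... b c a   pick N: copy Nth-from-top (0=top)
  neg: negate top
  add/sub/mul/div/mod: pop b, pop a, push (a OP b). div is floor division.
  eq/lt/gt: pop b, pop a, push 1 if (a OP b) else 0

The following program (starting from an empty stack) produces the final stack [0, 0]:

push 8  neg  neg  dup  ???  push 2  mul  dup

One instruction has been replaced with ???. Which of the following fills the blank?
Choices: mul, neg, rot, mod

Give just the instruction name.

Answer: mod

Derivation:
Stack before ???: [8, 8]
Stack after ???:  [0]
Checking each choice:
  mul: produces [128, 128]
  neg: produces [8, -16, -16]
  rot: stack underflow (need 3, have 2)
  mod: MATCH


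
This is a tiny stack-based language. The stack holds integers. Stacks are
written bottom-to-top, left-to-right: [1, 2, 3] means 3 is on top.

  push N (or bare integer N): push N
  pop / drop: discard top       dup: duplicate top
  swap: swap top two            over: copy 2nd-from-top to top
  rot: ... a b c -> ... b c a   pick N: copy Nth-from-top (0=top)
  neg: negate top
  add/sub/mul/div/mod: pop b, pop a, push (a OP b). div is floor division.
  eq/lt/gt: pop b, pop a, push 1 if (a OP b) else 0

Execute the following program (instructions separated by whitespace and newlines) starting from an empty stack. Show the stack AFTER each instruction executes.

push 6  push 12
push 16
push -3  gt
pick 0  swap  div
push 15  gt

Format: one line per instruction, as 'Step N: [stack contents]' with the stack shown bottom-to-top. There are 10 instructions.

Step 1: [6]
Step 2: [6, 12]
Step 3: [6, 12, 16]
Step 4: [6, 12, 16, -3]
Step 5: [6, 12, 1]
Step 6: [6, 12, 1, 1]
Step 7: [6, 12, 1, 1]
Step 8: [6, 12, 1]
Step 9: [6, 12, 1, 15]
Step 10: [6, 12, 0]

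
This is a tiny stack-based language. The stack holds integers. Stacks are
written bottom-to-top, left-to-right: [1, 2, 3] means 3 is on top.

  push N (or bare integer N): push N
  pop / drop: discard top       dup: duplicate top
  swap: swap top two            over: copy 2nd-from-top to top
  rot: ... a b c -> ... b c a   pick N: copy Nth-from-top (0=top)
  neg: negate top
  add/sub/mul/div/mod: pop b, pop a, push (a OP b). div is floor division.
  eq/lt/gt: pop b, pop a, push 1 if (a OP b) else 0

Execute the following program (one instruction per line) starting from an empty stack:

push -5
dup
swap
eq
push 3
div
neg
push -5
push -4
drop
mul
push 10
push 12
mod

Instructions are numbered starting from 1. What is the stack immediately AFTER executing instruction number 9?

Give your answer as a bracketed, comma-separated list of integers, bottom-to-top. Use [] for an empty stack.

Step 1 ('push -5'): [-5]
Step 2 ('dup'): [-5, -5]
Step 3 ('swap'): [-5, -5]
Step 4 ('eq'): [1]
Step 5 ('push 3'): [1, 3]
Step 6 ('div'): [0]
Step 7 ('neg'): [0]
Step 8 ('push -5'): [0, -5]
Step 9 ('push -4'): [0, -5, -4]

Answer: [0, -5, -4]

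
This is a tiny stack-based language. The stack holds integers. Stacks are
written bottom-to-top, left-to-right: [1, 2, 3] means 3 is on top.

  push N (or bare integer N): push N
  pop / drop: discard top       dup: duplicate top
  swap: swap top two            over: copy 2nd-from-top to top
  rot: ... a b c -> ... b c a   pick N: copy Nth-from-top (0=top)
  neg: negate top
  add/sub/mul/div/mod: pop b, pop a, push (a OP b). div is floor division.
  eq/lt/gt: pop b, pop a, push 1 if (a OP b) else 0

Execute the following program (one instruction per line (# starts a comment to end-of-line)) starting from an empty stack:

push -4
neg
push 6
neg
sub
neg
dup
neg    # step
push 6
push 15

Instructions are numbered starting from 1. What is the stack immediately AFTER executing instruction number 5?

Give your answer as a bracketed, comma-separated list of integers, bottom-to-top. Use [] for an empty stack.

Answer: [10]

Derivation:
Step 1 ('push -4'): [-4]
Step 2 ('neg'): [4]
Step 3 ('push 6'): [4, 6]
Step 4 ('neg'): [4, -6]
Step 5 ('sub'): [10]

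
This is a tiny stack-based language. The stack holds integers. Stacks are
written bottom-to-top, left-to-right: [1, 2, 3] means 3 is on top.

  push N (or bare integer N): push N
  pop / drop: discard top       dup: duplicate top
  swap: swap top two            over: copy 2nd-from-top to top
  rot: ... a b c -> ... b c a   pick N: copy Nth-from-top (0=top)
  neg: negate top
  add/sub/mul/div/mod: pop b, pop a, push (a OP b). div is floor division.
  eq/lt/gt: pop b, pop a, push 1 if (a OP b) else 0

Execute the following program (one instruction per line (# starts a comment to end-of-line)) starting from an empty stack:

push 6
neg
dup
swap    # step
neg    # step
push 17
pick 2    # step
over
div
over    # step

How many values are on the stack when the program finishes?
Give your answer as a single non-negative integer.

After 'push 6': stack = [6] (depth 1)
After 'neg': stack = [-6] (depth 1)
After 'dup': stack = [-6, -6] (depth 2)
After 'swap': stack = [-6, -6] (depth 2)
After 'neg': stack = [-6, 6] (depth 2)
After 'push 17': stack = [-6, 6, 17] (depth 3)
After 'pick 2': stack = [-6, 6, 17, -6] (depth 4)
After 'over': stack = [-6, 6, 17, -6, 17] (depth 5)
After 'div': stack = [-6, 6, 17, -1] (depth 4)
After 'over': stack = [-6, 6, 17, -1, 17] (depth 5)

Answer: 5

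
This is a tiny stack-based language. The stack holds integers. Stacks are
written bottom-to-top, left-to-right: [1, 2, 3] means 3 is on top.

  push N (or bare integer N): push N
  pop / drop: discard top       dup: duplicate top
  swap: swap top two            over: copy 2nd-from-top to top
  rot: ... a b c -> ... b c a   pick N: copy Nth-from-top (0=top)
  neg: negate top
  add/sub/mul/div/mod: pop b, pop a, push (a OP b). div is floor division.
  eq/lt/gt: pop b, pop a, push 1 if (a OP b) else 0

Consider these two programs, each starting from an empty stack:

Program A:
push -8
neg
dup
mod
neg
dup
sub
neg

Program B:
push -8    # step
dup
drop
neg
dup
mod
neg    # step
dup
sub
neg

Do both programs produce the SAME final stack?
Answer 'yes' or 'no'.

Program A trace:
  After 'push -8': [-8]
  After 'neg': [8]
  After 'dup': [8, 8]
  After 'mod': [0]
  After 'neg': [0]
  After 'dup': [0, 0]
  After 'sub': [0]
  After 'neg': [0]
Program A final stack: [0]

Program B trace:
  After 'push -8': [-8]
  After 'dup': [-8, -8]
  After 'drop': [-8]
  After 'neg': [8]
  After 'dup': [8, 8]
  After 'mod': [0]
  After 'neg': [0]
  After 'dup': [0, 0]
  After 'sub': [0]
  After 'neg': [0]
Program B final stack: [0]
Same: yes

Answer: yes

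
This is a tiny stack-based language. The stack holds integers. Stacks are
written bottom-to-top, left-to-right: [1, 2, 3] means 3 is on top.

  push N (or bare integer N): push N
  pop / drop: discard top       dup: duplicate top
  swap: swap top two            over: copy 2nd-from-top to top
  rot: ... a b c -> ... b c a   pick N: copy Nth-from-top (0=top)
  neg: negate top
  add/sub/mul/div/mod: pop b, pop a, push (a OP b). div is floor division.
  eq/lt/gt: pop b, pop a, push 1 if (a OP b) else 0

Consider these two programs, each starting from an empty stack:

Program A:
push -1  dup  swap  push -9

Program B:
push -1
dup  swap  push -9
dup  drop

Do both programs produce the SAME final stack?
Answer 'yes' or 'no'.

Answer: yes

Derivation:
Program A trace:
  After 'push -1': [-1]
  After 'dup': [-1, -1]
  After 'swap': [-1, -1]
  After 'push -9': [-1, -1, -9]
Program A final stack: [-1, -1, -9]

Program B trace:
  After 'push -1': [-1]
  After 'dup': [-1, -1]
  After 'swap': [-1, -1]
  After 'push -9': [-1, -1, -9]
  After 'dup': [-1, -1, -9, -9]
  After 'drop': [-1, -1, -9]
Program B final stack: [-1, -1, -9]
Same: yes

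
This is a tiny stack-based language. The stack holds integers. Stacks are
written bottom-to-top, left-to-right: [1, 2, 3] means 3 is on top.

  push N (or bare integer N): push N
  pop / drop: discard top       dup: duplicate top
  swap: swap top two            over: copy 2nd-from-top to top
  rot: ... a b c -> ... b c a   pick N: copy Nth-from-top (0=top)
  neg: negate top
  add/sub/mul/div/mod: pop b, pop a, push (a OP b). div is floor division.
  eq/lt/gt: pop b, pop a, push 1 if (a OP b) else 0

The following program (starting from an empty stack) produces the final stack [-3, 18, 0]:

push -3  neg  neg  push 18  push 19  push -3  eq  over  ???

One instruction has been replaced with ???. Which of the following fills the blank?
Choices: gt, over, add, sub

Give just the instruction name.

Stack before ???: [-3, 18, 0, 18]
Stack after ???:  [-3, 18, 0]
Checking each choice:
  gt: MATCH
  over: produces [-3, 18, 0, 18, 0]
  add: produces [-3, 18, 18]
  sub: produces [-3, 18, -18]


Answer: gt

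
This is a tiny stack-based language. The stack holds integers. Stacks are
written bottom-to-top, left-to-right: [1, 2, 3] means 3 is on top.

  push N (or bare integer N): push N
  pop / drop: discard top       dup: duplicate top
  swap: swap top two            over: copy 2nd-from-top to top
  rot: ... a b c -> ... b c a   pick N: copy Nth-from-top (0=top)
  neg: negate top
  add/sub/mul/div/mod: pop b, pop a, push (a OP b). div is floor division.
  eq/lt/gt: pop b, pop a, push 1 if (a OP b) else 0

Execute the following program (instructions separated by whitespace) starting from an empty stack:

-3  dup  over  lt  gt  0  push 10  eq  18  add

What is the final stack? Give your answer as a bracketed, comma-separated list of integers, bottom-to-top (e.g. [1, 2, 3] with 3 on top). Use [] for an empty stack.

Answer: [0, 18]

Derivation:
After 'push -3': [-3]
After 'dup': [-3, -3]
After 'over': [-3, -3, -3]
After 'lt': [-3, 0]
After 'gt': [0]
After 'push 0': [0, 0]
After 'push 10': [0, 0, 10]
After 'eq': [0, 0]
After 'push 18': [0, 0, 18]
After 'add': [0, 18]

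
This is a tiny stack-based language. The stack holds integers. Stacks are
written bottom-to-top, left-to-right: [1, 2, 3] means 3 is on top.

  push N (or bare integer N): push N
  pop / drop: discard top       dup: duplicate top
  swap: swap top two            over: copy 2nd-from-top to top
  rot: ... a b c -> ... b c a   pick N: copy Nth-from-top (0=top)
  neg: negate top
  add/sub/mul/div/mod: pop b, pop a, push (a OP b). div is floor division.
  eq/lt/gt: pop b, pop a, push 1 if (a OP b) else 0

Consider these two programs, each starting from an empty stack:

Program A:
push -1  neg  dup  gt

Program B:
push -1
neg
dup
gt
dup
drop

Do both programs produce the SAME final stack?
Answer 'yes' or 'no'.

Answer: yes

Derivation:
Program A trace:
  After 'push -1': [-1]
  After 'neg': [1]
  After 'dup': [1, 1]
  After 'gt': [0]
Program A final stack: [0]

Program B trace:
  After 'push -1': [-1]
  After 'neg': [1]
  After 'dup': [1, 1]
  After 'gt': [0]
  After 'dup': [0, 0]
  After 'drop': [0]
Program B final stack: [0]
Same: yes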